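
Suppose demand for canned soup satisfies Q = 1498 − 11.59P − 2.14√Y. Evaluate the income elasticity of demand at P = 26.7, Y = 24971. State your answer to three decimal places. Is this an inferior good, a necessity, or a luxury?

-0.199 (inferior good)

At P = 26.7, Y = 24971: Q = 850.380.
Holding P constant, ∂Q/∂Y = -2.14/(2√Y) = -0.0067712.
η_Y = (∂Q/∂Y)·(Y/Q) = -0.0067712 × (24971/850.380) = -0.199.
Since η < 0, this is an inferior good.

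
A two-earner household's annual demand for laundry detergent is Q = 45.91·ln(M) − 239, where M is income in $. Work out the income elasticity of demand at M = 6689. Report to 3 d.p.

At M = 6689: Q = 165.385.
dQ/dM = 45.91/M = 0.00686351 at this income.
η = (dQ/dM)·(M/Q) = 0.00686351 × (6689/165.385) = 0.278.

0.278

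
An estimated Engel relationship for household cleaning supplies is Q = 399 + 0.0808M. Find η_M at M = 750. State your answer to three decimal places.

At M = 750: Q = 459.600.
dQ/dM = 0.0808.
η = (dQ/dM)·(M/Q) = 0.0808 × (750/459.600) = 0.132.

0.132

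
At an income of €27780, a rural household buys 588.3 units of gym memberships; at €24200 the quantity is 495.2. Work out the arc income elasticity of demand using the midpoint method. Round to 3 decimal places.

1.248

ΔQ = 495.2 − 588.3 = -93.1; midpoint Q̄ = (588.3 + 495.2)/2 = 541.75.
ΔI = 24200 − 27780 = -3580; midpoint Ī = (27780 + 24200)/2 = 25990.
η = (ΔQ/Q̄) ÷ (ΔI/Ī) = (-93.1/541.75) ÷ (-3580/25990) = 1.248.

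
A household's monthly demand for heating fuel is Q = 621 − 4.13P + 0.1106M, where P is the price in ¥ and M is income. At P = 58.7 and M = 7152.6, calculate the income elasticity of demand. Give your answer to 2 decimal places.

At P = 58.7, M = 7152.6: Q = 1169.647.
Holding P constant, ∂Q/∂M = 0.1106.
η_M = (∂Q/∂M)·(M/Q) = 0.1106 × (7152.6/1169.647) = 0.68.

0.68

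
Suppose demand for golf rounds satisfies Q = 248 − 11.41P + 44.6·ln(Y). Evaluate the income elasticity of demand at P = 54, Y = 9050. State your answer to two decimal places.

At P = 54, Y = 9050: Q = 38.189.
Holding P constant, ∂Q/∂Y = 44.6/Y = 0.00492818.
η_Y = (∂Q/∂Y)·(Y/Q) = 0.00492818 × (9050/38.189) = 1.17.

1.17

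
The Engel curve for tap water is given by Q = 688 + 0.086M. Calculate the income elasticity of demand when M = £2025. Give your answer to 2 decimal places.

At M = 2025: Q = 862.150.
dQ/dM = 0.086.
η = (dQ/dM)·(M/Q) = 0.086 × (2025/862.150) = 0.20.

0.20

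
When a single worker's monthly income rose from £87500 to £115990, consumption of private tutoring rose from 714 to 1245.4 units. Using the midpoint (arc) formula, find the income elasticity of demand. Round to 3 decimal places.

ΔQ = 1245.4 − 714 = 531.4; midpoint Q̄ = (714 + 1245.4)/2 = 979.7.
ΔI = 115990 − 87500 = 28490; midpoint Ī = (87500 + 115990)/2 = 101745.
η = (ΔQ/Q̄) ÷ (ΔI/Ī) = (531.4/979.7) ÷ (28490/101745) = 1.937.

1.937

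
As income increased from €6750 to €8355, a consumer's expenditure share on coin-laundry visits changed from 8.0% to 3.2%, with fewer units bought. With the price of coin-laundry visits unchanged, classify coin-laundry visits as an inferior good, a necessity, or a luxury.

Quantity demanded falls as income rises, so η < 0.

inferior good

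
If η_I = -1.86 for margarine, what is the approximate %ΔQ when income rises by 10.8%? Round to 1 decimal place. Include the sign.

-20.1%

%ΔQ ≈ η × %ΔI = -1.86 × 10.8% = -20.1%.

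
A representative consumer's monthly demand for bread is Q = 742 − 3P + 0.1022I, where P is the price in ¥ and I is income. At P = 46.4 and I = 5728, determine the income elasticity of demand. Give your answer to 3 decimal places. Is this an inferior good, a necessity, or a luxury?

At P = 46.4, I = 5728: Q = 1188.202.
Holding P constant, ∂Q/∂I = 0.1022.
η_I = (∂Q/∂I)·(I/Q) = 0.1022 × (5728/1188.202) = 0.493.
Since 0 < η < 1, this is a necessity.

0.493 (necessity)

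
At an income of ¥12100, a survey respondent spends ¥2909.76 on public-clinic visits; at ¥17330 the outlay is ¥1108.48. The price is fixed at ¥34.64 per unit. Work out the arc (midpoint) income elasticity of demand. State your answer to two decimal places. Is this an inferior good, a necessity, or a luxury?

-2.52 (inferior good)

With a constant price, Q₁ = 2909.76/34.64 = 84.000 and Q₂ = 1108.48/34.64 = 32.000 (equivalently, work directly with expenditure since P cancels).
Midpoint %ΔQ = (1108.48 − 2909.76)/2009.12 = -0.89655; midpoint %ΔI = (17330 − 12100)/14715 = 0.35542.
η = -0.89655 / 0.35542 = -2.52.
η < 0 ⇒ inferior good.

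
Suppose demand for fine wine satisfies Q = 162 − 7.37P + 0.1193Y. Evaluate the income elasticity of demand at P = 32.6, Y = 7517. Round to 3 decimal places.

At P = 32.6, Y = 7517: Q = 818.516.
Holding P constant, ∂Q/∂Y = 0.1193.
η_Y = (∂Q/∂Y)·(Y/Q) = 0.1193 × (7517/818.516) = 1.096.

1.096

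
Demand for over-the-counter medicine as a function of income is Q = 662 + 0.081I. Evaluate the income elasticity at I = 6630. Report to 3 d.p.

0.448

At I = 6630: Q = 1199.030.
dQ/dI = 0.081.
η = (dQ/dI)·(I/Q) = 0.081 × (6630/1199.030) = 0.448.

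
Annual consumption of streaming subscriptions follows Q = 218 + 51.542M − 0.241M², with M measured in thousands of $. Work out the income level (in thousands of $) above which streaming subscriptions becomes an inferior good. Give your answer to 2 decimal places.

dQ/dM = 51.542 − 0.482M.
The good is inferior where dQ/dM < 0. Setting dQ/dM = 0 gives M = 51.542 / 0.482 = 106.93.

106.93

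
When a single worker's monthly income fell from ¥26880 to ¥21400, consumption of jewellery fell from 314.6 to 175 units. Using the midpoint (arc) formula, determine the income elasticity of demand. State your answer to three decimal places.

ΔQ = 175 − 314.6 = -139.6; midpoint Q̄ = (314.6 + 175)/2 = 244.8.
ΔI = 21400 − 26880 = -5480; midpoint Ī = (26880 + 21400)/2 = 24140.
η = (ΔQ/Q̄) ÷ (ΔI/Ī) = (-139.6/244.8) ÷ (-5480/24140) = 2.512.

2.512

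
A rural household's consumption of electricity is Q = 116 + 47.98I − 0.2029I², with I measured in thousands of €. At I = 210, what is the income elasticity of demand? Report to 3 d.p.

At I = 210: Q = 1243.9100.
dQ/dI = 47.98 − 0.4058I = -37.23800.
η = (dQ/dI)·(I/Q) = -37.23800 × (210/1243.9100) = -6.287.

-6.287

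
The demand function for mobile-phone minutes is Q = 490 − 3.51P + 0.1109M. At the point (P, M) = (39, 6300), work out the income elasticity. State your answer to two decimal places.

0.66

At P = 39, M = 6300: Q = 1051.780.
Holding P constant, ∂Q/∂M = 0.1109.
η_M = (∂Q/∂M)·(M/Q) = 0.1109 × (6300/1051.780) = 0.66.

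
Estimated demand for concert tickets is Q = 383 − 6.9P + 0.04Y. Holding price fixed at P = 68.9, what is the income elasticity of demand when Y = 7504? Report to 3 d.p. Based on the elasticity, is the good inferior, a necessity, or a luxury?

At P = 68.9, Y = 7504: Q = 207.750.
Holding P constant, ∂Q/∂Y = 0.04.
η_Y = (∂Q/∂Y)·(Y/Q) = 0.04 × (7504/207.750) = 1.445.
Since η > 1, this is a luxury.

1.445 (luxury)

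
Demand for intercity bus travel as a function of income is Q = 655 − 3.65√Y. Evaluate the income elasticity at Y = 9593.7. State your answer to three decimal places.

-0.601

At Y = 9593.7: Q = 297.492.
dQ/dY = -3.65/(2√Y) = -0.0186324 at this income.
η = (dQ/dY)·(Y/Q) = -0.0186324 × (9593.7/297.492) = -0.601.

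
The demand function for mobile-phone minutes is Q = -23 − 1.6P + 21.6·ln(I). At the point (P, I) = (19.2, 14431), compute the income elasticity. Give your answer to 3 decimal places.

0.141

At P = 19.2, I = 14431: Q = 153.146.
Holding P constant, ∂Q/∂I = 21.6/I = 0.00149678.
η_I = (∂Q/∂I)·(I/Q) = 0.00149678 × (14431/153.146) = 0.141.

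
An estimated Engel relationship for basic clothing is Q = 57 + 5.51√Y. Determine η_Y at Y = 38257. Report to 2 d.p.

At Y = 38257: Q = 1134.723.
dQ/dY = 5.51/(2√Y) = 0.0140853 at this income.
η = (dQ/dY)·(Y/Q) = 0.0140853 × (38257/1134.723) = 0.47.

0.47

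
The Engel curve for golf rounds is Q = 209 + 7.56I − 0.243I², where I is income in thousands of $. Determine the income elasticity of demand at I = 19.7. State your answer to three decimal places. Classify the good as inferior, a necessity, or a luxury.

At I = 19.7: Q = 263.6261.
dQ/dI = 7.56 − 0.486I = -2.01420.
η = (dQ/dI)·(I/Q) = -2.01420 × (19.7/263.6261) = -0.151.
η < 0 ⇒ inferior good.

-0.151 (inferior good)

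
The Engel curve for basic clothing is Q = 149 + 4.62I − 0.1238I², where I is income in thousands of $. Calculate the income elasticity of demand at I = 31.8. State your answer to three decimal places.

At I = 31.8: Q = 170.7245.
dQ/dI = 4.62 − 0.2476I = -3.25368.
η = (dQ/dI)·(I/Q) = -3.25368 × (31.8/170.7245) = -0.606.

-0.606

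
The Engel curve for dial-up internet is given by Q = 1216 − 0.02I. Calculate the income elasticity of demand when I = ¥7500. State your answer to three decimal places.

At I = 7500: Q = 1066.000.
dQ/dI = −0.02.
η = (dQ/dI)·(I/Q) = -0.02 × (7500/1066.000) = -0.141.

-0.141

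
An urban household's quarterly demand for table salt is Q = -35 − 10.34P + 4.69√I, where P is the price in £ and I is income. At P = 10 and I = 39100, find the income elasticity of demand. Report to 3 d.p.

At P = 10, I = 39100: Q = 788.987.
Holding P constant, ∂Q/∂I = 4.69/(2√I) = 0.0118592.
η_I = (∂Q/∂I)·(I/Q) = 0.0118592 × (39100/788.987) = 0.588.

0.588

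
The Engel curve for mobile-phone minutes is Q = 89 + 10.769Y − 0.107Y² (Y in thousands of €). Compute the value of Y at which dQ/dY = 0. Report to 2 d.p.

dQ/dY = 10.769 − 0.214Y.
The good is inferior where dQ/dY < 0. Setting dQ/dY = 0 gives Y = 10.769 / 0.214 = 50.32.

50.32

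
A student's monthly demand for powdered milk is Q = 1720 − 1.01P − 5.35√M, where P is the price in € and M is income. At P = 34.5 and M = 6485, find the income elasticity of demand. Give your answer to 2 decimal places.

At P = 34.5, M = 6485: Q = 1254.322.
Holding P constant, ∂Q/∂M = -5.35/(2√M) = -0.0332176.
η_M = (∂Q/∂M)·(M/Q) = -0.0332176 × (6485/1254.322) = -0.17.

-0.17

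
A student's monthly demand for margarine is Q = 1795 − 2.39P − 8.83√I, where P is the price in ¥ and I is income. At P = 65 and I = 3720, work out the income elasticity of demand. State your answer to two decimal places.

-0.24

At P = 65, I = 3720: Q = 1101.092.
Holding P constant, ∂Q/∂I = -8.83/(2√I) = -0.0723868.
η_I = (∂Q/∂I)·(I/Q) = -0.0723868 × (3720/1101.092) = -0.24.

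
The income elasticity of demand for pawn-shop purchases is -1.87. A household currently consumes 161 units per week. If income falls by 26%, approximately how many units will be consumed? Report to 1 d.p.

%ΔQ ≈ η × %ΔI = -1.87 × (-26%) = 48.62%.
New Q ≈ 161 × (1 + 0.4862) = 239.3.

239.3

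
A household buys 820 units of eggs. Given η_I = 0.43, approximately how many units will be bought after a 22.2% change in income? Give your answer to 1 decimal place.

898.3

%ΔQ ≈ η × %ΔI = 0.43 × 22.2% = 9.546%.
New Q ≈ 820 × (1 + 0.09546) = 898.3.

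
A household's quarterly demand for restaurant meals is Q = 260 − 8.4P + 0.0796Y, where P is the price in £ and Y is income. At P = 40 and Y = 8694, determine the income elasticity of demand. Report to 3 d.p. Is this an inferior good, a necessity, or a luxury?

1.123 (luxury)

At P = 40, Y = 8694: Q = 616.042.
Holding P constant, ∂Q/∂Y = 0.0796.
η_Y = (∂Q/∂Y)·(Y/Q) = 0.0796 × (8694/616.042) = 1.123.
Since η > 1, this is a luxury.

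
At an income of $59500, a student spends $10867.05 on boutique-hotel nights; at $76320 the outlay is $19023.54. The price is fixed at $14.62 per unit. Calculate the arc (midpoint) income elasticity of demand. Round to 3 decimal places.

2.203

With a constant price, Q₁ = 10867.05/14.62 = 743.300 and Q₂ = 19023.54/14.62 = 1301.200 (equivalently, work directly with expenditure since P cancels).
Midpoint %ΔQ = (19023.54 − 10867.05)/14945.30 = 0.54576; midpoint %ΔI = (76320 − 59500)/67910 = 0.24768.
η = 0.54576 / 0.24768 = 2.203.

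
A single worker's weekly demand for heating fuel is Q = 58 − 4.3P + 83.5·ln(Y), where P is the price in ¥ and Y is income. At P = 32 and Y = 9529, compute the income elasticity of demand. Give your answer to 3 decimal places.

At P = 32, Y = 9529: Q = 685.435.
Holding P constant, ∂Q/∂Y = 83.5/Y = 0.00876272.
η_Y = (∂Q/∂Y)·(Y/Q) = 0.00876272 × (9529/685.435) = 0.122.

0.122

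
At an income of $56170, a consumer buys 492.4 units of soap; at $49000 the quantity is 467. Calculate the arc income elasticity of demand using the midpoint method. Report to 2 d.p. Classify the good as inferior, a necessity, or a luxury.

0.39 (necessity)

ΔQ = 467 − 492.4 = -25.4; midpoint Q̄ = (492.4 + 467)/2 = 479.7.
ΔI = 49000 − 56170 = -7170; midpoint Ī = (56170 + 49000)/2 = 52585.
η = (ΔQ/Q̄) ÷ (ΔI/Ī) = (-25.4/479.7) ÷ (-7170/52585) = 0.39.
0 < η < 1 ⇒ necessity.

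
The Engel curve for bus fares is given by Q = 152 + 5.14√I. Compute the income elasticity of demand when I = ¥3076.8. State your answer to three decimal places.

At I = 3076.8: Q = 437.110.
dQ/dI = 5.14/(2√I) = 0.0463323 at this income.
η = (dQ/dI)·(I/Q) = 0.0463323 × (3076.8/437.110) = 0.326.

0.326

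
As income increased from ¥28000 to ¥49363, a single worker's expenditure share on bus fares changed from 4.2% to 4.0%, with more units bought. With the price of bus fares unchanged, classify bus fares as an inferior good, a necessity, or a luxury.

Quantity rises but the budget share falls as income rises, so 0 < η < 1.

necessity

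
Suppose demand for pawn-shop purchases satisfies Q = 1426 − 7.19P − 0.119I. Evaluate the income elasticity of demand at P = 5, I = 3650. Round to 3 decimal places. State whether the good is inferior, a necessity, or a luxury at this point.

-0.454 (inferior good)

At P = 5, I = 3650: Q = 955.700.
Holding P constant, ∂Q/∂I = −0.119.
η_I = (∂Q/∂I)·(I/Q) = -0.119 × (3650/955.700) = -0.454.
Since η < 0, this is an inferior good.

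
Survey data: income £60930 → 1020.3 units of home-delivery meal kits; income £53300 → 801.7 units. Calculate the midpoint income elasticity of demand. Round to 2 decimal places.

ΔQ = 801.7 − 1020.3 = -218.6; midpoint Q̄ = (1020.3 + 801.7)/2 = 911.
ΔI = 53300 − 60930 = -7630; midpoint Ī = (60930 + 53300)/2 = 57115.
η = (ΔQ/Q̄) ÷ (ΔI/Ī) = (-218.6/911) ÷ (-7630/57115) = 1.80.

1.80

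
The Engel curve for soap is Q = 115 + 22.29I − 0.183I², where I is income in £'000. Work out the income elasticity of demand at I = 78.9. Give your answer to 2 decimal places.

At I = 78.9: Q = 734.4676.
dQ/dI = 22.29 − 0.366I = -6.58740.
η = (dQ/dI)·(I/Q) = -6.58740 × (78.9/734.4676) = -0.71.

-0.71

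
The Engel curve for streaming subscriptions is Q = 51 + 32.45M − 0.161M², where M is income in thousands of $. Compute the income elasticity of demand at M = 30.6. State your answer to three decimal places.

At M = 30.6: Q = 893.2160.
dQ/dM = 32.45 − 0.322M = 22.59680.
η = (dQ/dM)·(M/Q) = 22.59680 × (30.6/893.2160) = 0.774.

0.774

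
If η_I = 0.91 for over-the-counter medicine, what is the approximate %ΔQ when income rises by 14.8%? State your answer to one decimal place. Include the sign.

%ΔQ ≈ η × %ΔI = 0.91 × 14.8% = 13.5%.

13.5%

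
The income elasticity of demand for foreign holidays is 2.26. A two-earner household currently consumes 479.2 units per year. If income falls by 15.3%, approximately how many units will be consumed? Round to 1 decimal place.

%ΔQ ≈ η × %ΔI = 2.26 × (-15.3%) = -34.578%.
New Q ≈ 479.2 × (1 − 0.34578) = 313.5.

313.5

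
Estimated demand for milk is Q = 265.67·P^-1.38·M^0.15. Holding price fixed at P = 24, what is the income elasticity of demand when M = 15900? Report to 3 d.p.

For a multiplicative demand Q = A·P^α·M^β, the income elasticity is β everywhere.
Here β = 0.15, so η = 0.150.

0.150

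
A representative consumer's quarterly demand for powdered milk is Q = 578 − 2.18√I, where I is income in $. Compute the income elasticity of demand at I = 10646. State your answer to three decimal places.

At I = 10646: Q = 353.069.
dQ/dI = -2.18/(2√I) = -0.0105641 at this income.
η = (dQ/dI)·(I/Q) = -0.0105641 × (10646/353.069) = -0.319.

-0.319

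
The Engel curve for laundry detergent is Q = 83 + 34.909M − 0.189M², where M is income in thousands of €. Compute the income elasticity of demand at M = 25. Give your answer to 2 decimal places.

0.76

At M = 25: Q = 837.6000.
dQ/dM = 34.909 − 0.378M = 25.45900.
η = (dQ/dM)·(M/Q) = 25.45900 × (25/837.6000) = 0.76.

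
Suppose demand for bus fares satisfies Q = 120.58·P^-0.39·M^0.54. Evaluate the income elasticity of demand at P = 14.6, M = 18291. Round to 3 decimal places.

For a multiplicative demand Q = A·P^α·M^β, the income elasticity is β everywhere.
Here β = 0.54, so η = 0.540.

0.540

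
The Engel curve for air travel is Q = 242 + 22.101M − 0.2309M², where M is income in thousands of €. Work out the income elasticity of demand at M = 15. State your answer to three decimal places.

At M = 15: Q = 521.5625.
dQ/dM = 22.101 − 0.4618M = 15.17400.
η = (dQ/dM)·(M/Q) = 15.17400 × (15/521.5625) = 0.436.

0.436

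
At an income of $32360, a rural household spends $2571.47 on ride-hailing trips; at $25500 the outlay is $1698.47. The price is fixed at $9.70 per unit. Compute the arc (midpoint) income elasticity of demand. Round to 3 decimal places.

With a constant price, Q₁ = 2571.47/9.70 = 265.100 and Q₂ = 1698.47/9.70 = 175.100 (equivalently, work directly with expenditure since P cancels).
Midpoint %ΔQ = (1698.47 − 2571.47)/2134.97 = -0.40891; midpoint %ΔI = (25500 − 32360)/28930 = -0.23712.
η = -0.40891 / -0.23712 = 1.724.

1.724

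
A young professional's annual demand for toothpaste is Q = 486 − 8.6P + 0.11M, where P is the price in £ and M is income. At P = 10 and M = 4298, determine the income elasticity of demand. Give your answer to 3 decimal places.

At P = 10, M = 4298: Q = 872.780.
Holding P constant, ∂Q/∂M = 0.11.
η_M = (∂Q/∂M)·(M/Q) = 0.11 × (4298/872.780) = 0.542.

0.542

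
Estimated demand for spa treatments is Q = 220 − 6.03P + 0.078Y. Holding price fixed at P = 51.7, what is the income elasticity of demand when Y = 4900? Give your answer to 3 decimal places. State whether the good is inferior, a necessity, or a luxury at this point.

1.316 (luxury)

At P = 51.7, Y = 4900: Q = 290.449.
Holding P constant, ∂Q/∂Y = 0.078.
η_Y = (∂Q/∂Y)·(Y/Q) = 0.078 × (4900/290.449) = 1.316.
Since η > 1, this is a luxury.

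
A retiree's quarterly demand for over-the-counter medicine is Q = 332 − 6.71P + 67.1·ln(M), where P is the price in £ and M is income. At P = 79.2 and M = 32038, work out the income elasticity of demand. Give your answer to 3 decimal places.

At P = 79.2, M = 32038: Q = 496.709.
Holding P constant, ∂Q/∂M = 67.1/M = 0.00209439.
η_M = (∂Q/∂M)·(M/Q) = 0.00209439 × (32038/496.709) = 0.135.

0.135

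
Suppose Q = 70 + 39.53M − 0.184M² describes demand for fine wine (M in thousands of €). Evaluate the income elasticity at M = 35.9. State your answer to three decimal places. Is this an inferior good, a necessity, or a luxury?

At M = 35.9: Q = 1251.9860.
dQ/dM = 39.53 − 0.368M = 26.31880.
η = (dQ/dM)·(M/Q) = 26.31880 × (35.9/1251.9860) = 0.755.
0 < η < 1 ⇒ necessity.

0.755 (necessity)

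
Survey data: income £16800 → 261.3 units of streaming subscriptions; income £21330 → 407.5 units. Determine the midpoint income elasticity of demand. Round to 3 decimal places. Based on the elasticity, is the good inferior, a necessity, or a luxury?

ΔQ = 407.5 − 261.3 = 146.2; midpoint Q̄ = (261.3 + 407.5)/2 = 334.4.
ΔI = 21330 − 16800 = 4530; midpoint Ī = (16800 + 21330)/2 = 19065.
η = (ΔQ/Q̄) ÷ (ΔI/Ī) = (146.2/334.4) ÷ (4530/19065) = 1.840.
η > 1 ⇒ luxury.

1.840 (luxury)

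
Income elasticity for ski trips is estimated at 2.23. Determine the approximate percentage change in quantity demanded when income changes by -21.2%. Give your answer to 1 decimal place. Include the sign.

%ΔQ ≈ η × %ΔI = 2.23 × (-21.2%) = -47.3%.

-47.3%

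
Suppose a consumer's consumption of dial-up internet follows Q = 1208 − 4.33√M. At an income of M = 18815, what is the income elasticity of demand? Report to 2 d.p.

-0.48

At M = 18815: Q = 614.064.
dQ/dM = -4.33/(2√M) = -0.0157836 at this income.
η = (dQ/dM)·(M/Q) = -0.0157836 × (18815/614.064) = -0.48.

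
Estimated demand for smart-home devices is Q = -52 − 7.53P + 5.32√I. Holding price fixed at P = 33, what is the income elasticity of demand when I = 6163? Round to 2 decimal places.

1.78

At P = 33, I = 6163: Q = 117.155.
Holding P constant, ∂Q/∂I = 5.32/(2√I) = 0.0338833.
η_I = (∂Q/∂I)·(I/Q) = 0.0338833 × (6163/117.155) = 1.78.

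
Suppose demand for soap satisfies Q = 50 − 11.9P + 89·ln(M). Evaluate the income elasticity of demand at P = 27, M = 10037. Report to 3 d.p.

0.162

At P = 27, M = 10037: Q = 548.749.
Holding P constant, ∂Q/∂M = 89/M = 0.00886719.
η_M = (∂Q/∂M)·(M/Q) = 0.00886719 × (10037/548.749) = 0.162.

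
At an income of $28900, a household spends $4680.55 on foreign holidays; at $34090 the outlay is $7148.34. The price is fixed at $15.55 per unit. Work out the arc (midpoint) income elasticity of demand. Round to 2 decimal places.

2.53

With a constant price, Q₁ = 4680.55/15.55 = 301.000 and Q₂ = 7148.34/15.55 = 459.700 (equivalently, work directly with expenditure since P cancels).
Midpoint %ΔQ = (7148.34 − 4680.55)/5914.45 = 0.41725; midpoint %ΔI = (34090 − 28900)/31495 = 0.16479.
η = 0.41725 / 0.16479 = 2.53.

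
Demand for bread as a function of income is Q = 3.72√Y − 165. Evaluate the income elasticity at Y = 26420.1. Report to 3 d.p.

At Y = 26420.1: Q = 439.659.
dQ/dY = 3.72/(2√Y) = 0.0114432 at this income.
η = (dQ/dY)·(Y/Q) = 0.0114432 × (26420.1/439.659) = 0.688.

0.688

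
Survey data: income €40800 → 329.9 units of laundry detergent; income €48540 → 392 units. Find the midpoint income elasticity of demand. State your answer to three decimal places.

ΔQ = 392 − 329.9 = 62.1; midpoint Q̄ = (329.9 + 392)/2 = 360.95.
ΔI = 48540 − 40800 = 7740; midpoint Ī = (40800 + 48540)/2 = 44670.
η = (ΔQ/Q̄) ÷ (ΔI/Ī) = (62.1/360.95) ÷ (7740/44670) = 0.993.

0.993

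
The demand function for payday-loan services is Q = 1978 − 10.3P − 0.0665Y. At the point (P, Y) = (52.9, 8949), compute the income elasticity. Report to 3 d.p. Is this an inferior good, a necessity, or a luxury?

At P = 52.9, Y = 8949: Q = 838.022.
Holding P constant, ∂Q/∂Y = −0.0665.
η_Y = (∂Q/∂Y)·(Y/Q) = -0.0665 × (8949/838.022) = -0.710.
Since η < 0, this is an inferior good.

-0.710 (inferior good)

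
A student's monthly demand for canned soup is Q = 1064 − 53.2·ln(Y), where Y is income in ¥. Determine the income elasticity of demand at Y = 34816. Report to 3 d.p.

-0.105

At Y = 34816: Q = 507.643.
dQ/dY = -53.2/Y = -0.00152803 at this income.
η = (dQ/dY)·(Y/Q) = -0.00152803 × (34816/507.643) = -0.105.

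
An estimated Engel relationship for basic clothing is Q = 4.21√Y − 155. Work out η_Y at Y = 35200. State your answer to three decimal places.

At Y = 35200: Q = 634.866.
dQ/dY = 4.21/(2√Y) = 0.0112197 at this income.
η = (dQ/dY)·(Y/Q) = 0.0112197 × (35200/634.866) = 0.622.

0.622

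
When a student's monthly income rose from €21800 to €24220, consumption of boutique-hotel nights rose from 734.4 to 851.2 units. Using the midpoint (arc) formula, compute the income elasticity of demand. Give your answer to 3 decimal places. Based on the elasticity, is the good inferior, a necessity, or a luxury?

1.401 (luxury)

ΔQ = 851.2 − 734.4 = 116.8; midpoint Q̄ = (734.4 + 851.2)/2 = 792.8.
ΔI = 24220 − 21800 = 2420; midpoint Ī = (21800 + 24220)/2 = 23010.
η = (ΔQ/Q̄) ÷ (ΔI/Ī) = (116.8/792.8) ÷ (2420/23010) = 1.401.
η > 1 ⇒ luxury.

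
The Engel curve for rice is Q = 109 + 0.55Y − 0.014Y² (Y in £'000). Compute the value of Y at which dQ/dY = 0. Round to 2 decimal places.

19.64

dQ/dY = 0.55 − 0.028Y.
The good is inferior where dQ/dY < 0. Setting dQ/dY = 0 gives Y = 0.55 / 0.028 = 19.64.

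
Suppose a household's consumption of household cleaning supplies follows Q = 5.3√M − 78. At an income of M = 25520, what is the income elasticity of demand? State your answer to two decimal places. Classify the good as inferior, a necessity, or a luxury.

0.55 (necessity)

At M = 25520: Q = 768.674.
dQ/dM = 5.3/(2√M) = 0.0165884 at this income.
η = (dQ/dM)·(M/Q) = 0.0165884 × (25520/768.674) = 0.55.
Since 0 < η < 1, the good is a necessity.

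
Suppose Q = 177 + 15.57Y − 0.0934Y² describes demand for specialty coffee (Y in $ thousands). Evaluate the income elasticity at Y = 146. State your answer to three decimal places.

At Y = 146: Q = 459.3056.
dQ/dY = 15.57 − 0.1868Y = -11.70280.
η = (dQ/dY)·(Y/Q) = -11.70280 × (146/459.3056) = -3.720.

-3.720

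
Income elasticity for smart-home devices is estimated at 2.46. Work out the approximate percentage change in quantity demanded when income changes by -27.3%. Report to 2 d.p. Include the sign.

%ΔQ ≈ η × %ΔI = 2.46 × (-27.3%) = -67.16%.

-67.16%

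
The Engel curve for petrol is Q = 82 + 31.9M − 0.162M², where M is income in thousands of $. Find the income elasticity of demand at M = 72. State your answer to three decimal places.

0.401

At M = 72: Q = 1538.9920.
dQ/dM = 31.9 − 0.324M = 8.57200.
η = (dQ/dM)·(M/Q) = 8.57200 × (72/1538.9920) = 0.401.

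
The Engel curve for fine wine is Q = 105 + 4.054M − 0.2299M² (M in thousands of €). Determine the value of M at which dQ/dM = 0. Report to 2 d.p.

dQ/dM = 4.054 − 0.4598M.
The good is inferior where dQ/dM < 0. Setting dQ/dM = 0 gives M = 4.054 / 0.4598 = 8.82.

8.82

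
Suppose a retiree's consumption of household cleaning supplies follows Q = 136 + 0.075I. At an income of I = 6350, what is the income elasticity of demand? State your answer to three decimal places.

0.778

At I = 6350: Q = 612.250.
dQ/dI = 0.075.
η = (dQ/dI)·(I/Q) = 0.075 × (6350/612.250) = 0.778.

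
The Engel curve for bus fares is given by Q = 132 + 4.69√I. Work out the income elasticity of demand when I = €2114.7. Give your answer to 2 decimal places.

At I = 2114.7: Q = 347.674.
dQ/dI = 4.69/(2√I) = 0.0509939 at this income.
η = (dQ/dI)·(I/Q) = 0.0509939 × (2114.7/347.674) = 0.31.

0.31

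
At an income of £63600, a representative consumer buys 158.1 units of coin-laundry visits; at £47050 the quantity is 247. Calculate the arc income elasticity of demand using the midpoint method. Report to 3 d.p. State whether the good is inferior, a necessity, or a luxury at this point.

ΔQ = 247 − 158.1 = 88.9; midpoint Q̄ = (158.1 + 247)/2 = 202.55.
ΔI = 47050 − 63600 = -16550; midpoint Ī = (63600 + 47050)/2 = 55325.
η = (ΔQ/Q̄) ÷ (ΔI/Ī) = (88.9/202.55) ÷ (-16550/55325) = -1.467.
η < 0 ⇒ inferior good.

-1.467 (inferior good)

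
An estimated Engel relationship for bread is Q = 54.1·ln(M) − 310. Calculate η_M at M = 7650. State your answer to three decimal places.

At M = 7650: Q = 173.787.
dQ/dM = 54.1/M = 0.0070719 at this income.
η = (dQ/dM)·(M/Q) = 0.0070719 × (7650/173.787) = 0.311.

0.311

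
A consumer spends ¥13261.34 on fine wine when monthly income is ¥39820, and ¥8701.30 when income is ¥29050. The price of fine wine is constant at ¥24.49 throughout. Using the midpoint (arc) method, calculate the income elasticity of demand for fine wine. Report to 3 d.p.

1.328

With a constant price, Q₁ = 13261.34/24.49 = 541.500 and Q₂ = 8701.30/24.49 = 355.300 (equivalently, work directly with expenditure since P cancels).
Midpoint %ΔQ = (8701.30 − 13261.34)/10981.32 = -0.41525; midpoint %ΔI = (29050 − 39820)/34435 = -0.31276.
η = -0.41525 / -0.31276 = 1.328.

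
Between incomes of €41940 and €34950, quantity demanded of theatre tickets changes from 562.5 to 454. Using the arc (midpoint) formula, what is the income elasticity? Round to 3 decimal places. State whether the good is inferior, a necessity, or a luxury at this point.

1.174 (luxury)

ΔQ = 454 − 562.5 = -108.5; midpoint Q̄ = (562.5 + 454)/2 = 508.25.
ΔI = 34950 − 41940 = -6990; midpoint Ī = (41940 + 34950)/2 = 38445.
η = (ΔQ/Q̄) ÷ (ΔI/Ī) = (-108.5/508.25) ÷ (-6990/38445) = 1.174.
η > 1 ⇒ luxury.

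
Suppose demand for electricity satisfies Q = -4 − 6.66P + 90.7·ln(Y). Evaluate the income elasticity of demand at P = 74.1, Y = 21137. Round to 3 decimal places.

0.224

At P = 74.1, Y = 21137: Q = 405.755.
Holding P constant, ∂Q/∂Y = 90.7/Y = 0.00429105.
η_Y = (∂Q/∂Y)·(Y/Q) = 0.00429105 × (21137/405.755) = 0.224.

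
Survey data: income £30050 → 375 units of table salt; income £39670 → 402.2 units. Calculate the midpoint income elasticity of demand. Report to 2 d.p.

ΔQ = 402.2 − 375 = 27.2; midpoint Q̄ = (375 + 402.2)/2 = 388.6.
ΔI = 39670 − 30050 = 9620; midpoint Ī = (30050 + 39670)/2 = 34860.
η = (ΔQ/Q̄) ÷ (ΔI/Ī) = (27.2/388.6) ÷ (9620/34860) = 0.25.

0.25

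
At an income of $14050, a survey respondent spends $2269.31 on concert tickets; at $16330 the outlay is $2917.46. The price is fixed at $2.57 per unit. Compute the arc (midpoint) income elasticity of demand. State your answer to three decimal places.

With a constant price, Q₁ = 2269.31/2.57 = 883.000 and Q₂ = 2917.46/2.57 = 1135.198 (equivalently, work directly with expenditure since P cancels).
Midpoint %ΔQ = (2917.46 − 2269.31)/2593.39 = 0.24992; midpoint %ΔI = (16330 − 14050)/15190 = 0.15010.
η = 0.24992 / 0.15010 = 1.665.

1.665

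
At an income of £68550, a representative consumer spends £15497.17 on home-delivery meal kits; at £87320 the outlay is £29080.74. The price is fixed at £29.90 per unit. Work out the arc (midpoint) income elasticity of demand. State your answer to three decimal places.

With a constant price, Q₁ = 15497.17/29.90 = 518.300 and Q₂ = 29080.74/29.90 = 972.600 (equivalently, work directly with expenditure since P cancels).
Midpoint %ΔQ = (29080.74 − 15497.17)/22288.96 = 0.60943; midpoint %ΔI = (87320 − 68550)/77935 = 0.24084.
η = 0.60943 / 0.24084 = 2.530.

2.530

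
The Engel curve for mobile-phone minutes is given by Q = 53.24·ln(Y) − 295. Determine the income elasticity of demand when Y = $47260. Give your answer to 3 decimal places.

At Y = 47260: Q = 278.044.
dQ/dY = 53.24/Y = 0.00112653 at this income.
η = (dQ/dY)·(Y/Q) = 0.00112653 × (47260/278.044) = 0.191.

0.191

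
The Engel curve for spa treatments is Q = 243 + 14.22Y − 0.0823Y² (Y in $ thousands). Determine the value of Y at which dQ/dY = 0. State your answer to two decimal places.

dQ/dY = 14.22 − 0.1646Y.
The good is inferior where dQ/dY < 0. Setting dQ/dY = 0 gives Y = 14.22 / 0.1646 = 86.39.

86.39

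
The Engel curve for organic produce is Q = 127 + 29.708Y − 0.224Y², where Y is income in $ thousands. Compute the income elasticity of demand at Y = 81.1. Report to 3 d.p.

At Y = 81.1: Q = 1063.0238.
dQ/dY = 29.708 − 0.448Y = -6.62480.
η = (dQ/dY)·(Y/Q) = -6.62480 × (81.1/1063.0238) = -0.505.

-0.505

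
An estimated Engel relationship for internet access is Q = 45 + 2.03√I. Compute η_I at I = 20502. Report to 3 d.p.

At I = 20502: Q = 335.666.
dQ/dI = 2.03/(2√I) = 0.00708872 at this income.
η = (dQ/dI)·(I/Q) = 0.00708872 × (20502/335.666) = 0.433.

0.433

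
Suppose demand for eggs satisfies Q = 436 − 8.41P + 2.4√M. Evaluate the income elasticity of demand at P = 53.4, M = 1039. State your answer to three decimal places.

0.602

At P = 53.4, M = 1039: Q = 64.266.
Holding P constant, ∂Q/∂M = 2.4/(2√M) = 0.0372283.
η_M = (∂Q/∂M)·(M/Q) = 0.0372283 × (1039/64.266) = 0.602.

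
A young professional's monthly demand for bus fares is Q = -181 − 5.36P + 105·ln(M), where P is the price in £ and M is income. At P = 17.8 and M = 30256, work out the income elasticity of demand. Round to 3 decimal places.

0.130

At P = 17.8, M = 30256: Q = 806.924.
Holding P constant, ∂Q/∂M = 105/M = 0.00347039.
η_M = (∂Q/∂M)·(M/Q) = 0.00347039 × (30256/806.924) = 0.130.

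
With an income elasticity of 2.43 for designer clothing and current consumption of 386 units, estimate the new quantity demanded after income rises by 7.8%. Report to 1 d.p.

%ΔQ ≈ η × %ΔI = 2.43 × 7.8% = 18.954%.
New Q ≈ 386 × (1 + 0.18954) = 459.2.

459.2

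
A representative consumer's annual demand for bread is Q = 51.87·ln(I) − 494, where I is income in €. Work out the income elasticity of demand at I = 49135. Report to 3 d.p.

At I = 49135: Q = 66.317.
dQ/dI = 51.87/I = 0.00105566 at this income.
η = (dQ/dI)·(I/Q) = 0.00105566 × (49135/66.317) = 0.782.

0.782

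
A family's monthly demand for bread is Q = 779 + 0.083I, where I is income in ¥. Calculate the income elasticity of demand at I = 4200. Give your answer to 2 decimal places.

At I = 4200: Q = 1127.600.
dQ/dI = 0.083.
η = (dQ/dI)·(I/Q) = 0.083 × (4200/1127.600) = 0.31.

0.31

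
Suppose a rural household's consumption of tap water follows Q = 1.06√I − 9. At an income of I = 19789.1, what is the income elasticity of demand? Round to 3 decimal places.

0.532

At I = 19789.1: Q = 140.114.
dQ/dI = 1.06/(2√I) = 0.00376758 at this income.
η = (dQ/dI)·(I/Q) = 0.00376758 × (19789.1/140.114) = 0.532.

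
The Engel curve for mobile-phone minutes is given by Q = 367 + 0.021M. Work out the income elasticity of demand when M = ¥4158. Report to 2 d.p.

At M = 4158: Q = 454.318.
dQ/dM = 0.021.
η = (dQ/dM)·(M/Q) = 0.021 × (4158/454.318) = 0.19.

0.19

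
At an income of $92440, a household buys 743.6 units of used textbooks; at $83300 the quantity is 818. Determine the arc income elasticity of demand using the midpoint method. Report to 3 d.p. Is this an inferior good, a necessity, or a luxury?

-0.916 (inferior good)

ΔQ = 818 − 743.6 = 74.4; midpoint Q̄ = (743.6 + 818)/2 = 780.8.
ΔI = 83300 − 92440 = -9140; midpoint Ī = (92440 + 83300)/2 = 87870.
η = (ΔQ/Q̄) ÷ (ΔI/Ī) = (74.4/780.8) ÷ (-9140/87870) = -0.916.
η < 0 ⇒ inferior good.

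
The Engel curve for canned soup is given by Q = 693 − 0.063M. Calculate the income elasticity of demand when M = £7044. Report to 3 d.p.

-1.781

At M = 7044: Q = 249.228.
dQ/dM = −0.063.
η = (dQ/dM)·(M/Q) = -0.063 × (7044/249.228) = -1.781.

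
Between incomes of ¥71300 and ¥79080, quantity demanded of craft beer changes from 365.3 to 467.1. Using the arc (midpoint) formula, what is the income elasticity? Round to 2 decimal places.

2.36

ΔQ = 467.1 − 365.3 = 101.8; midpoint Q̄ = (365.3 + 467.1)/2 = 416.2.
ΔI = 79080 − 71300 = 7780; midpoint Ī = (71300 + 79080)/2 = 75190.
η = (ΔQ/Q̄) ÷ (ΔI/Ī) = (101.8/416.2) ÷ (7780/75190) = 2.36.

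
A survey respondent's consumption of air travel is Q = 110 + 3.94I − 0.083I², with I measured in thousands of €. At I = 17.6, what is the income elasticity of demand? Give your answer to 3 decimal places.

0.117

At I = 17.6: Q = 153.6339.
dQ/dI = 3.94 − 0.166I = 1.01840.
η = (dQ/dI)·(I/Q) = 1.01840 × (17.6/153.6339) = 0.117.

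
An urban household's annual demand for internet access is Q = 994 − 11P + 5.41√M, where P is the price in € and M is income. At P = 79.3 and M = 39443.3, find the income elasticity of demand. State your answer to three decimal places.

At P = 79.3, M = 39443.3: Q = 1196.144.
Holding P constant, ∂Q/∂M = 5.41/(2√M) = 0.0136201.
η_M = (∂Q/∂M)·(M/Q) = 0.0136201 × (39443.3/1196.144) = 0.449.

0.449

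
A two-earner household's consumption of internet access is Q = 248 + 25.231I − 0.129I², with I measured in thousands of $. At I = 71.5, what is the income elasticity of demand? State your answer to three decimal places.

At I = 71.5: Q = 1392.5363.
dQ/dI = 25.231 − 0.258I = 6.78400.
η = (dQ/dI)·(I/Q) = 6.78400 × (71.5/1392.5363) = 0.348.

0.348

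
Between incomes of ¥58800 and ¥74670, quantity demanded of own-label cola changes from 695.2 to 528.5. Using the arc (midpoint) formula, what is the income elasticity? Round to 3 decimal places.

-1.146

ΔQ = 528.5 − 695.2 = -166.7; midpoint Q̄ = (695.2 + 528.5)/2 = 611.85.
ΔI = 74670 − 58800 = 15870; midpoint Ī = (58800 + 74670)/2 = 66735.
η = (ΔQ/Q̄) ÷ (ΔI/Ī) = (-166.7/611.85) ÷ (15870/66735) = -1.146.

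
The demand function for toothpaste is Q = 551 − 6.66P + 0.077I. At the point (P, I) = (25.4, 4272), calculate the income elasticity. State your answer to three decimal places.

At P = 25.4, I = 4272: Q = 710.780.
Holding P constant, ∂Q/∂I = 0.077.
η_I = (∂Q/∂I)·(I/Q) = 0.077 × (4272/710.780) = 0.463.

0.463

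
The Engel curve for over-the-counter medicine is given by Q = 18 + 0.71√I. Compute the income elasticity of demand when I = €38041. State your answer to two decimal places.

At I = 38041: Q = 156.479.
dQ/dI = 0.71/(2√I) = 0.00182013 at this income.
η = (dQ/dI)·(I/Q) = 0.00182013 × (38041/156.479) = 0.44.

0.44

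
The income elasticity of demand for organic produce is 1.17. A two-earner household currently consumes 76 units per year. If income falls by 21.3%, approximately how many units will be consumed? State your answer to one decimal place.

%ΔQ ≈ η × %ΔI = 1.17 × (-21.3%) = -24.921%.
New Q ≈ 76 × (1 − 0.24921) = 57.1.

57.1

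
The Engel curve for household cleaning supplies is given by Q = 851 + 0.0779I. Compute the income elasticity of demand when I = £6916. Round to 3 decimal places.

At I = 6916: Q = 1389.756.
dQ/dI = 0.0779.
η = (dQ/dI)·(I/Q) = 0.0779 × (6916/1389.756) = 0.388.

0.388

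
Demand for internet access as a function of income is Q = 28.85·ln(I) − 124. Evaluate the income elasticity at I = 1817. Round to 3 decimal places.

0.312

At I = 1817: Q = 92.518.
dQ/dI = 28.85/I = 0.0158778 at this income.
η = (dQ/dI)·(I/Q) = 0.0158778 × (1817/92.518) = 0.312.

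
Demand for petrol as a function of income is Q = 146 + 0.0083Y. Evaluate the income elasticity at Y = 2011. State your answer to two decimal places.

At Y = 2011: Q = 162.691.
dQ/dY = 0.0083.
η = (dQ/dY)·(Y/Q) = 0.0083 × (2011/162.691) = 0.10.

0.10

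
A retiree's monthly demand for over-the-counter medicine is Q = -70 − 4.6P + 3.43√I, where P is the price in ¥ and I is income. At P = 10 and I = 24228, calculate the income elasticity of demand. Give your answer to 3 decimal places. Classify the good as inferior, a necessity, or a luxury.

At P = 10, I = 24228: Q = 417.891.
Holding P constant, ∂Q/∂I = 3.43/(2√I) = 0.0110181.
η_I = (∂Q/∂I)·(I/Q) = 0.0110181 × (24228/417.891) = 0.639.
Since 0 < η < 1, this is a necessity.

0.639 (necessity)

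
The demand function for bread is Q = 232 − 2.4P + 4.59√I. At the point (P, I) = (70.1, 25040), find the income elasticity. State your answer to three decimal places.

At P = 70.1, I = 25040: Q = 790.083.
Holding P constant, ∂Q/∂I = 4.59/(2√I) = 0.0145033.
η_I = (∂Q/∂I)·(I/Q) = 0.0145033 × (25040/790.083) = 0.460.

0.460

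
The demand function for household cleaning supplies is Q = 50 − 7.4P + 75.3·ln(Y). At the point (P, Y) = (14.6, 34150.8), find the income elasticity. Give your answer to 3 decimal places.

At P = 14.6, Y = 34150.8: Q = 727.982.
Holding P constant, ∂Q/∂Y = 75.3/Y = 0.00220493.
η_Y = (∂Q/∂Y)·(Y/Q) = 0.00220493 × (34150.8/727.982) = 0.103.

0.103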